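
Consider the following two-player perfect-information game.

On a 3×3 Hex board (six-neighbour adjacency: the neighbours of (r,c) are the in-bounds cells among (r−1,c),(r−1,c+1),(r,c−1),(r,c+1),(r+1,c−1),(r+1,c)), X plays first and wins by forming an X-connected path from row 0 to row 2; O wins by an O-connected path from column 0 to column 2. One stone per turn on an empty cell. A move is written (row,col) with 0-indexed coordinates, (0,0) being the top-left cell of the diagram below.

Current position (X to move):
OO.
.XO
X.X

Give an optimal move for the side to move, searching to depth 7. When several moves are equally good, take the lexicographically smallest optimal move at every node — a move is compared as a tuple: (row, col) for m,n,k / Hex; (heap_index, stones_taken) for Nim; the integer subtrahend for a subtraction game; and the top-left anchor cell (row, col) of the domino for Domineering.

ply 1, X at OO./.XO/X.X | (0,2)=+1→OOX/.XO/X.X*; (1,0)=-1→OO./XXO/X.X; (2,1)=-1→OO./.XO/XXX
ply 2: OOX/.XO/X.X is terminal -1 (O); from OO./.XO/X.X depth 7

X's best at [OO./.XO/X.X]: (0,2)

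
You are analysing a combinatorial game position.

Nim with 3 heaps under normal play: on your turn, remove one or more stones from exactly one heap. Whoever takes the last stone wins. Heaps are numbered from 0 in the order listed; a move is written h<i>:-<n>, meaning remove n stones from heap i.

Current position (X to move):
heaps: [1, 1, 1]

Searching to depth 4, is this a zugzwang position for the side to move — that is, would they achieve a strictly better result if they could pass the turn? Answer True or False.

[(1,1,1)] X move#1: h0:-1:+1/(0,1,1)*, h1:-1:+1/(1,0,1), h2:-1:+1/(1,1,0)
[(0,1,1)] O move#2: h1:-1:-1/(0,0,1)*, h2:-1:-1/(0,1,0)
[(0,0,1)] X move#3: h2:-1:+1/(0,0,0)*
[(0,0,0)] end (terminal -1, O#4); searched (1,1,1) to 4
pass branch (O moves first from the same position):
  | [(1,1,1)] O move#1: h0:-1:+1/(0,1,1)*, h1:-1:+1/(1,0,1), h2:-1:+1/(1,1,0)
  | [(0,1,1)] X move#2: h1:-1:-1/(0,0,1)*, h2:-1:-1/(0,1,0)
  | [(0,0,1)] O move#3: h2:-1:+1/(0,0,0)*
  | [(0,0,0)] end (terminal -1, X#4); searched (1,1,1) to 4
X moving scores +1; X passing scores -1

zugzwang((1,1,1), X) = False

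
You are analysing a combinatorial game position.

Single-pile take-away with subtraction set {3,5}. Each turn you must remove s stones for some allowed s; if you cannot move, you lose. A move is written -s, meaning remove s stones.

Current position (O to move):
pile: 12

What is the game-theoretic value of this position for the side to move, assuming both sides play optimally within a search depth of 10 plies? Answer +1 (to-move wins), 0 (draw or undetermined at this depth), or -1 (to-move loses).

value(12, O) = +1

[12] O move#1: -3:+1/9*, -5:-1/7
[9] X move#2: -3:-1/6*, -5:-1/4
[6] O move#3: -3:-1/3, -5:+1/1*
[1] end (terminal -1, X#4); searched 12 to 10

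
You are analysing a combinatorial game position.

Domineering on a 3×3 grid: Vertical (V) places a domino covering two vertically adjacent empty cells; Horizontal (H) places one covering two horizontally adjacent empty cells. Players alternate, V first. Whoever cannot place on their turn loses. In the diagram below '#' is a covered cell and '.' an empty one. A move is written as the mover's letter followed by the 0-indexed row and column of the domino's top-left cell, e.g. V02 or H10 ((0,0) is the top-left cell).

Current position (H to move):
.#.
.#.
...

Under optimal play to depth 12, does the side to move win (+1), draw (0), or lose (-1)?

value(.#./.#./..., H) = -1

ply 1, H at .#./.#./... | H20=-1→.#./.#./##.*; H21=-1→.#./.#./.##
ply 2, V at .#./.#./##. | V00=+1→##./##./##.*; V02=+1→.##/.##/##.; V12=+1→.#./.##/###
ply 3: ##./##./##. is terminal -1 (H); from .#./.#./... depth 12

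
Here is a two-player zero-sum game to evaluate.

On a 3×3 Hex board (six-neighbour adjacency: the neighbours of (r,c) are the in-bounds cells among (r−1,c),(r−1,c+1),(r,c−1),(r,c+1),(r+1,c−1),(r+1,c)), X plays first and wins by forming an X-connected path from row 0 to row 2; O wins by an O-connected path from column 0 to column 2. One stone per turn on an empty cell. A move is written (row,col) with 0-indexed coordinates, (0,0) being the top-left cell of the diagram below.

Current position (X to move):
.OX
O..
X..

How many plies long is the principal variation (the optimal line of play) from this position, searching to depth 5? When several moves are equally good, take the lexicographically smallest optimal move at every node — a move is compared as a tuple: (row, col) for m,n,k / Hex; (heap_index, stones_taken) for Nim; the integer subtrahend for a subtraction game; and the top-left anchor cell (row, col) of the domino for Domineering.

PV length from [.OX/O../X..]: 5 plies

p1 X@[.OX/O../X..]: (0,0)[XOX/O../X..]+1* (1,1)[.OX/OX./X..]+1 (1,2)[.OX/O.X/X..]+1 (2,1)[.OX/O../XX.]+1 (2,2)[.OX/O../X.X]+1
p2 O@[XOX/O../X..]: (1,1)[XOX/OO./X..]-1* (1,2)[XOX/O.O/X..]-1 (2,1)[XOX/O../XO.]-1 (2,2)[XOX/O../X.O]-1
p3 X@[XOX/OO./X..]: (1,2)[XOX/OOX/X..]+1* (2,1)[XOX/OO./XX.]-1 (2,2)[XOX/OO./X.X]-1
p4 O@[XOX/OOX/X..]: (2,1)[XOX/OOX/XO.]-1* (2,2)[XOX/OOX/X.O]-1
p5 X@[XOX/OOX/XO.]: (2,2)[XOX/OOX/XOX]+1*
p6 O@[XOX/OOX/XOX] terminal -1; root [.OX/O../X..] d5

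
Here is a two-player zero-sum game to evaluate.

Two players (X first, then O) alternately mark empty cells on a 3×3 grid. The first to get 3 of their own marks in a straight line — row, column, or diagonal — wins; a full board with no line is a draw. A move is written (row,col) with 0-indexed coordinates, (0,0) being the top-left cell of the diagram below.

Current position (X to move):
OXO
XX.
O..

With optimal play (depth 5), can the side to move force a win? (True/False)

X winning at [OXO/XX./O..]: True

[OXO/XX./O..] X move#1: (1,2):+1/OXO/XXX/O..*, (2,1):+1/OXO/XX./OX., (2,2):+1/OXO/XX./O.X
[OXO/XXX/O..] end (terminal -1, O#2); searched OXO/XX./O.. to 5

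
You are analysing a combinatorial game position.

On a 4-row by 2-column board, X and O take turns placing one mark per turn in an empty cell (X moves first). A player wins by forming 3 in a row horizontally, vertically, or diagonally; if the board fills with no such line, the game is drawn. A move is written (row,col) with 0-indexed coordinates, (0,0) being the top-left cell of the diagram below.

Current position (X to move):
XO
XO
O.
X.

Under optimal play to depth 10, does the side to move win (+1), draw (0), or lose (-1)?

p1 X@[XO/XO/O./X.]: (2,1)[XO/XO/OX/X.]+0* (3,1)[XO/XO/O./XX]-1
p2 O@[XO/XO/OX/X.]: (3,1)[XO/XO/OX/XO]+0*
p3 X@[XO/XO/OX/XO] terminal +0; root [XO/XO/O./X.] d10

value(XO/XO/O./X., X) = 0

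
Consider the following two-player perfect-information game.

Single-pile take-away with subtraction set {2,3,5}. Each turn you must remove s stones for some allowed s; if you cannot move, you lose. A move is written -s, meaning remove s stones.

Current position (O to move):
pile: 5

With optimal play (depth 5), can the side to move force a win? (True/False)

O winning at [5]: True

[5] O move#1: -2:-1/3, -3:-1/2, -5:+1/0*
[0] end (terminal -1, X#2); searched 5 to 5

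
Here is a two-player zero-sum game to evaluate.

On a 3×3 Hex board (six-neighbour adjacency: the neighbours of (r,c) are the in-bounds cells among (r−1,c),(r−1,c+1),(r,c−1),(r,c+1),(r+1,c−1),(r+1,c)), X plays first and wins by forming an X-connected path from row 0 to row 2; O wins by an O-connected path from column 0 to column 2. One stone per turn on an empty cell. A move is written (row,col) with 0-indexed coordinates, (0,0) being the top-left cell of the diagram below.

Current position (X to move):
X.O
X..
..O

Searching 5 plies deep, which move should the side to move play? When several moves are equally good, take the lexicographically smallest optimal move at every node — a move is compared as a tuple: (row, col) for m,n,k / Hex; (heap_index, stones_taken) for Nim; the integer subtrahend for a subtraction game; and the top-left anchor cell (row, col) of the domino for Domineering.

ply 1, X at X.O/X../..O | (0,1)=-1→XXO/X../..O; (1,1)=+1→X.O/XX./..O*; (1,2)=-1→X.O/X.X/..O; (2,0)=+1→X.O/X../X.O; (2,1)=+1→X.O/X../.XO
ply 2, O at X.O/XX./..O | (0,1)=-1→XOO/XX./..O*; (1,2)=-1→X.O/XXO/..O; (2,0)=-1→X.O/XX./O.O; (2,1)=-1→X.O/XX./.OO
ply 3, X at XOO/XX./..O | (1,2)=+1→XOO/XXX/..O*; (2,0)=+1→XOO/XX./X.O; (2,1)=+1→XOO/XX./.XO
ply 4, O at XOO/XXX/..O | (2,0)=-1→XOO/XXX/O.O*; (2,1)=-1→XOO/XXX/.OO
ply 5, X at XOO/XXX/O.O | (2,1)=+1→XOO/XXX/OXO*
ply 6: XOO/XXX/OXO is terminal -1 (O); from X.O/X../..O depth 5

X's best at [X.O/X../..O]: (1,1)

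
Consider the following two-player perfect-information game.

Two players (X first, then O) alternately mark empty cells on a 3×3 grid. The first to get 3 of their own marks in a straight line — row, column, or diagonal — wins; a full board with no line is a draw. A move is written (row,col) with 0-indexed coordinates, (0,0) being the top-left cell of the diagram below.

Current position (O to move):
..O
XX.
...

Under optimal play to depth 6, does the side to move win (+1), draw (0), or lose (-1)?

value(..O/XX./..., O) = 0

ply 1, O at ..O/XX./... | (0,0)=-1→O.O/XX./...; (0,1)=-1→.OO/XX./...; (1,2)=+0→..O/XXO/...*; (2,0)=-1→..O/XX./O..; (2,1)=-1→..O/XX./.O.; (2,2)=-1→..O/XX./..O
ply 2, X at ..O/XXO/... | (0,0)=-1→X.O/XXO/...; (0,1)=-1→.XO/XXO/...; (2,0)=-1→..O/XXO/X..; (2,1)=-1→..O/XXO/.X.; (2,2)=+0→..O/XXO/..X*
ply 3, O at ..O/XXO/..X | (0,0)=+0→O.O/XXO/..X*; (0,1)=-1→.OO/XXO/..X; (2,0)=-1→..O/XXO/O.X; (2,1)=-1→..O/XXO/.OX
ply 4, X at O.O/XXO/..X | (0,1)=+0→OXO/XXO/..X*; (2,0)=-1→O.O/XXO/X.X; (2,1)=-1→O.O/XXO/.XX
ply 5, O at OXO/XXO/..X | (2,0)=-1→OXO/XXO/O.X; (2,1)=+0→OXO/XXO/.OX*
ply 6, X at OXO/XXO/.OX | (2,0)=+0→OXO/XXO/XOX*
ply 7: OXO/XXO/XOX is terminal +0 (O); from ..O/XX./... depth 6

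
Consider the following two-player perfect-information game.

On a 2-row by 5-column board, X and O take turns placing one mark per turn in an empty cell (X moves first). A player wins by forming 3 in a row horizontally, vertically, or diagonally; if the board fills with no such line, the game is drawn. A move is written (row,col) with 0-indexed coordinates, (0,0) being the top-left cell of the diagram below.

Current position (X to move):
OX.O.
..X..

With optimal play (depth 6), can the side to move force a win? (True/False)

X winning at [OX.O./..X..]: True

p1 X@[OX.O./..X..]: (0,2)[OXXO./..X..]+0 (0,4)[OX.OX/..X..]+0 (1,0)[OX.O./X.X..]+0 (1,1)[OX.O./.XX..]+1* (1,3)[OX.O./..XX.]+1 (1,4)[OX.O./..X.X]+0
p2 O@[OX.O./.XX..]: (0,2)[OXOO./.XX..]-1* (0,4)[OX.OO/.XX..]-1 (1,0)[OX.O./OXX..]-1 (1,3)[OX.O./.XXO.]-1 (1,4)[OX.O./.XX.O]-1
p3 X@[OXOO./.XX..]: (0,4)[OXOOX/.XX..]+1* (1,0)[OXOO./XXX..]+1 (1,3)[OXOO./.XXX.]+1 (1,4)[OXOO./.XX.X]-1
p4 O@[OXOOX/.XX..]: (1,0)[OXOOX/OXX..]-1* (1,3)[OXOOX/.XXO.]-1 (1,4)[OXOOX/.XX.O]-1
p5 X@[OXOOX/OXX..]: (1,3)[OXOOX/OXXX.]+1* (1,4)[OXOOX/OXX.X]+0
p6 O@[OXOOX/OXXX.] terminal -1; root [OX.O./..X..] d6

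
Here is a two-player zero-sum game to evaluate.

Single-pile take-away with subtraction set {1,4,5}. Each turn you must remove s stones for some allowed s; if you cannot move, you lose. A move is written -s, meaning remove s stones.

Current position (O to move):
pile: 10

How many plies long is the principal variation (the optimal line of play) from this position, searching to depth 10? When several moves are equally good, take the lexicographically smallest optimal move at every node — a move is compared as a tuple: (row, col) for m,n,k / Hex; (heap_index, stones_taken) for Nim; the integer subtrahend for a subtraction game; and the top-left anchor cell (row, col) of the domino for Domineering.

[10] O move#1: -1:-1/9*, -4:-1/6, -5:-1/5
[9] X move#2: -1:+1/8*, -4:-1/5, -5:-1/4
[8] O move#3: -1:-1/7*, -4:-1/4, -5:-1/3
[7] X move#4: -1:-1/6, -4:-1/3, -5:+1/2*
[2] O move#5: -1:-1/1*
[1] X move#6: -1:+1/0*
[0] end (terminal -1, O#7); searched 10 to 10

PV length from [10]: 6 plies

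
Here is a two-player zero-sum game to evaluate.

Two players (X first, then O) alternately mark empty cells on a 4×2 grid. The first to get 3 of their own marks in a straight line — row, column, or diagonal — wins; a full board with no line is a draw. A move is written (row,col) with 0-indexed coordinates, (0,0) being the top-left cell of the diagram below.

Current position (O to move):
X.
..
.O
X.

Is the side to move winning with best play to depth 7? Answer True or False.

O winning at [X./../.O/X.]: True

[X./../.O/X.] O move#1: (0,1):+0/XO/../.O/X., (1,0):+0/X./O./.O/X., (1,1):+1/X./.O/.O/X.*, (2,0):+0/X./../OO/X., (3,1):+0/X./../.O/XO
[X./.O/.O/X.] X move#2: (0,1):-1/XX/.O/.O/X.*, (1,0):-1/X./XO/.O/X., (2,0):-1/X./.O/XO/X., (3,1):-1/X./.O/.O/XX
[XX/.O/.O/X.] O move#3: (1,0):+0/XX/OO/.O/X., (2,0):+0/XX/.O/OO/X., (3,1):+1/XX/.O/.O/XO*
[XX/.O/.O/XO] end (terminal -1, X#4); searched X./../.O/X. to 7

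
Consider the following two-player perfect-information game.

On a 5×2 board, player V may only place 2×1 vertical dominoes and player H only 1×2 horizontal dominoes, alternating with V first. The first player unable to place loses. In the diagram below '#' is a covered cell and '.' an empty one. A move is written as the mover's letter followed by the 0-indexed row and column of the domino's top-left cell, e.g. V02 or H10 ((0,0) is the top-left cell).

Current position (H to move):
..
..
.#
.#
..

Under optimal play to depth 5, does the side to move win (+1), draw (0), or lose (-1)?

value(../../.#/.#/.., H) = +1

p1 H@[../../.#/.#/..]: H00[##/../.#/.#/..]+1* H10[../##/.#/.#/..]+1 H40[../../.#/.#/##]-1
p2 V@[##/../.#/.#/..]: V10[##/#./##/.#/..]-1* V20[##/../##/##/..]-1 V30[##/../.#/##/#.]-1
p3 H@[##/#./##/.#/..]: H40[##/#./##/.#/##]+1*
p4 V@[##/#./##/.#/##] terminal -1; root [../../.#/.#/..] d5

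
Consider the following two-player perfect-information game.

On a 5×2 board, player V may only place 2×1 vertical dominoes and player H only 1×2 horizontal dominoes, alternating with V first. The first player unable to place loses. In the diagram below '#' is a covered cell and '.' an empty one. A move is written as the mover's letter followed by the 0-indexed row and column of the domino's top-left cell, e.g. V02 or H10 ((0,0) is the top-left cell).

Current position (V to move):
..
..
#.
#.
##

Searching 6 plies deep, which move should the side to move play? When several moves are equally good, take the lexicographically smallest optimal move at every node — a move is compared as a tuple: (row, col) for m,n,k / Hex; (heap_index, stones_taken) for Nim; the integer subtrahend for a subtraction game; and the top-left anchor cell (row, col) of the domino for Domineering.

p1 V@[../../#./#./##]: V00[#./#./#./#./##]+1* V01[.#/.#/#./#./##]+1 V11[../.#/##/#./##]-1 V21[../../##/##/##]-1
p2 H@[#./#./#./#./##] terminal -1; root [../../#./#./##] d6

V's best at [../../#./#./##]: V00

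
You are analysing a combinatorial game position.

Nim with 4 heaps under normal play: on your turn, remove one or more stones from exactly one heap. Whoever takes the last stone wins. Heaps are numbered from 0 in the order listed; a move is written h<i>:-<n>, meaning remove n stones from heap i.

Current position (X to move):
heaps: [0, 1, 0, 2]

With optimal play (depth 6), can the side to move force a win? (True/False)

X winning at [(0,1,0,2)]: True

ply 1, X at (0,1,0,2) | h1:-1=-1→(0,0,0,2); h3:-1=+1→(0,1,0,1)*; h3:-2=-1→(0,1,0,0)
ply 2, O at (0,1,0,1) | h1:-1=-1→(0,0,0,1)*; h3:-1=-1→(0,1,0,0)
ply 3, X at (0,0,0,1) | h3:-1=+1→(0,0,0,0)*
ply 4: (0,0,0,0) is terminal -1 (O); from (0,1,0,2) depth 6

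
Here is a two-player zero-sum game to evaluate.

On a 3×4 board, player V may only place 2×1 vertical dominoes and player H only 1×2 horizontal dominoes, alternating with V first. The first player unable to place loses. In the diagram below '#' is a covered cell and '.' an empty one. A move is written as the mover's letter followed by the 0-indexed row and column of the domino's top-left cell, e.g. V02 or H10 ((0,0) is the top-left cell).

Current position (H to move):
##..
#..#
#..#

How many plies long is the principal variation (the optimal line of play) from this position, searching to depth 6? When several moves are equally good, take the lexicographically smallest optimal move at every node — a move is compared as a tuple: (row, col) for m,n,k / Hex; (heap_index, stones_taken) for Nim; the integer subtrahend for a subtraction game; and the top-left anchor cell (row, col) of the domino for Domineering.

PV length from [##../#..#/#..#]: 1 ply

p1 H@[##../#..#/#..#]: H02[####/#..#/#..#]-1 H11[##../####/#..#]+1* H21[##../#..#/####]-1
p2 V@[##../####/#..#] terminal -1; root [##../#..#/#..#] d6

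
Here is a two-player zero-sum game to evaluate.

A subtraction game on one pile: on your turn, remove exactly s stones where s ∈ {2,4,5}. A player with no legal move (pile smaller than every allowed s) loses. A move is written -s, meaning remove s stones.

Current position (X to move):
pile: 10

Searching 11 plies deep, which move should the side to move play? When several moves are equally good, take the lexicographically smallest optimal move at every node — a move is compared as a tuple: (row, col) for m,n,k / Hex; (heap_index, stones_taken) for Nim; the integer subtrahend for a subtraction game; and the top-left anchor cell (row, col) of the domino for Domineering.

p1 X@[10]: -2[8]+1* -4[6]-1 -5[5]-1
p2 O@[8]: -2[6]-1* -4[4]-1 -5[3]-1
p3 X@[6]: -2[4]-1 -4[2]-1 -5[1]+1*
p4 O@[1] terminal -1; root [10] d11

X's best at [10]: -2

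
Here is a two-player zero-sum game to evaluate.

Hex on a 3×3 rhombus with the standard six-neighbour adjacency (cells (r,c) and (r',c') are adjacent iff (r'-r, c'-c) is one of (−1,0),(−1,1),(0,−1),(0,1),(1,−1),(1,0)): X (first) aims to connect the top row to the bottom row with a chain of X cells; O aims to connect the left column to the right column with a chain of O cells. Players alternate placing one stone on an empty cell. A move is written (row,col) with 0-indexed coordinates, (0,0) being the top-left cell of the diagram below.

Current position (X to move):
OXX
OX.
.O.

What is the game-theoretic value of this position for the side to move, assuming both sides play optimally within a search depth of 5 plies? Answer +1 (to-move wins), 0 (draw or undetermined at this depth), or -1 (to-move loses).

ply 1, X at OXX/OX./.O. | (1,2)=+1→OXX/OXX/.O.*; (2,0)=+1→OXX/OX./XO.; (2,2)=+1→OXX/OX./.OX
ply 2, O at OXX/OXX/.O. | (2,0)=-1→OXX/OXX/OO.*; (2,2)=-1→OXX/OXX/.OO
ply 3, X at OXX/OXX/OO. | (2,2)=+1→OXX/OXX/OOX*
ply 4: OXX/OXX/OOX is terminal -1 (O); from OXX/OX./.O. depth 5

value(OXX/OX./.O., X) = +1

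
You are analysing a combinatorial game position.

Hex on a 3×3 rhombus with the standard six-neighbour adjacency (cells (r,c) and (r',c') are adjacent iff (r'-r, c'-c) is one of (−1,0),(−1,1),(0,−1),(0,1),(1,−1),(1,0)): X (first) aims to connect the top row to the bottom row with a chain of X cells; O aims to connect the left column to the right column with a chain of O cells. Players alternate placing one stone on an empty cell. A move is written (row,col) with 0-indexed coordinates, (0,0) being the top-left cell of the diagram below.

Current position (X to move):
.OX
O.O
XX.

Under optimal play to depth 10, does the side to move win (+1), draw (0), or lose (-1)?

value(.OX/O.O/XX., X) = +1

p1 X@[.OX/O.O/XX.]: (0,0)[XOX/O.O/XX.]-1 (1,1)[.OX/OXO/XX.]+1* (2,2)[.OX/O.O/XXX]-1
p2 O@[.OX/OXO/XX.] terminal -1; root [.OX/O.O/XX.] d10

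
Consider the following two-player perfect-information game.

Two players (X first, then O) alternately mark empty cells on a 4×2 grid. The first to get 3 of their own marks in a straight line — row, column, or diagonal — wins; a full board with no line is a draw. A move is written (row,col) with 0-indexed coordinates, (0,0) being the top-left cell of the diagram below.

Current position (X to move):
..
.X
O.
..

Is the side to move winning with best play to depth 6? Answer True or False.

X winning at [../.X/O./..]: True

ply 1, X at ../.X/O./.. | (0,0)=+0→X./.X/O./..; (0,1)=+0→.X/.X/O./..; (1,0)=+0→../XX/O./..; (2,1)=+1→../.X/OX/..*; (3,0)=+0→../.X/O./X.; (3,1)=+0→../.X/O./.X
ply 2, O at ../.X/OX/.. | (0,0)=-1→O./.X/OX/..*; (0,1)=-1→.O/.X/OX/..; (1,0)=-1→../OX/OX/..; (3,0)=-1→../.X/OX/O.; (3,1)=-1→../.X/OX/.O
ply 3, X at O./.X/OX/.. | (0,1)=+1→OX/.X/OX/..*; (1,0)=+1→O./XX/OX/..; (3,0)=-1→O./.X/OX/X.; (3,1)=+1→O./.X/OX/.X
ply 4: OX/.X/OX/.. is terminal -1 (O); from ../.X/O./.. depth 6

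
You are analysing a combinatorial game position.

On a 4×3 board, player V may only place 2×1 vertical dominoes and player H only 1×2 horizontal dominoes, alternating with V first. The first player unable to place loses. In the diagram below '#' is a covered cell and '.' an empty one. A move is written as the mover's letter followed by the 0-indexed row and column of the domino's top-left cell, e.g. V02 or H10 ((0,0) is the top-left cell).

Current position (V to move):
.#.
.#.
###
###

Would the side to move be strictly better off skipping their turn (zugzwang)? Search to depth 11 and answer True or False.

ply 1, V at .#./.#./###/### | V00=+1→##./##./###/###*; V02=+1→.##/.##/###/###
ply 2: ##./##./###/### is terminal -1 (H); from .#./.#./###/### depth 11
pass branch (H moves first from the same position):
  | ply 1: .#./.#./###/### is terminal -1 (H); from .#./.#./###/### depth 11
V moving scores +1; V passing scores +1

zugzwang(.#./.#./###/###, V) = False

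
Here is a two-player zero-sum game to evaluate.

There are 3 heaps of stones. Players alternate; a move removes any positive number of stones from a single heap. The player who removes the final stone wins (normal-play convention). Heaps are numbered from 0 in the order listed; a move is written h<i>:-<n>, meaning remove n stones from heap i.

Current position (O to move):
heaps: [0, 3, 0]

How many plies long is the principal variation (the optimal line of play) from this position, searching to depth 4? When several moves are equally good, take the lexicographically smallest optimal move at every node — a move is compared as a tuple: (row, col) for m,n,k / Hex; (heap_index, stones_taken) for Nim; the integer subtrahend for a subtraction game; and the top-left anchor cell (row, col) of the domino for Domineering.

PV length from [(0,3,0)]: 1 ply

ply 1, O at (0,3,0) | h1:-1=-1→(0,2,0); h1:-2=-1→(0,1,0); h1:-3=+1→(0,0,0)*
ply 2: (0,0,0) is terminal -1 (X); from (0,3,0) depth 4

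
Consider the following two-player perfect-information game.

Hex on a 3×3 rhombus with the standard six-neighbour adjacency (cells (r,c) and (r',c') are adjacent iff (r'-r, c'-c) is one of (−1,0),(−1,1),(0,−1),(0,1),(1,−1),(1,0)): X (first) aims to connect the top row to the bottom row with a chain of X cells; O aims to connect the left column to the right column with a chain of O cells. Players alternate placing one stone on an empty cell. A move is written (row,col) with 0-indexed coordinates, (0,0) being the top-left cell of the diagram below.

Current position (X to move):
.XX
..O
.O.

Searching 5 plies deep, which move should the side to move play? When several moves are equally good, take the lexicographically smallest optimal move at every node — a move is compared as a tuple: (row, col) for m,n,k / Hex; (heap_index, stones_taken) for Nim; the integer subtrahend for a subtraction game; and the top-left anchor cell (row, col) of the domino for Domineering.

X's best at [.XX/..O/.O.]: (2,0)

[.XX/..O/.O.] X move#1: (0,0):-1/XXX/..O/.O., (1,0):-1/.XX/X.O/.O., (1,1):-1/.XX/.XO/.O., (2,0):+1/.XX/..O/XO.*, (2,2):-1/.XX/..O/.OX
[.XX/..O/XO.] O move#2: (0,0):-1/OXX/..O/XO.*, (1,0):-1/.XX/O.O/XO., (1,1):-1/.XX/.OO/XO., (2,2):-1/.XX/..O/XOO
[OXX/..O/XO.] X move#3: (1,0):+1/OXX/X.O/XO.*, (1,1):+1/OXX/.XO/XO., (2,2):+1/OXX/..O/XOX
[OXX/X.O/XO.] end (terminal -1, O#4); searched .XX/..O/.O. to 5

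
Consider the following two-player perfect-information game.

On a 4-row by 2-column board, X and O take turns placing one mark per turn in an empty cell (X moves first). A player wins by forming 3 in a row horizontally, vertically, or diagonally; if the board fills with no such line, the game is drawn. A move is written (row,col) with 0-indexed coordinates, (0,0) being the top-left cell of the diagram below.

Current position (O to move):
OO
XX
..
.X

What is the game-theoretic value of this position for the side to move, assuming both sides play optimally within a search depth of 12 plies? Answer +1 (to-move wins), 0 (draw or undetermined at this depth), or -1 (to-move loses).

p1 O@[OO/XX/../.X]: (2,0)[OO/XX/O./.X]-1 (2,1)[OO/XX/.O/.X]+0* (3,0)[OO/XX/../OX]-1
p2 X@[OO/XX/.O/.X]: (2,0)[OO/XX/XO/.X]+0* (3,0)[OO/XX/.O/XX]+0
p3 O@[OO/XX/XO/.X]: (3,0)[OO/XX/XO/OX]+0*
p4 X@[OO/XX/XO/OX] terminal +0; root [OO/XX/../.X] d12

value(OO/XX/../.X, O) = 0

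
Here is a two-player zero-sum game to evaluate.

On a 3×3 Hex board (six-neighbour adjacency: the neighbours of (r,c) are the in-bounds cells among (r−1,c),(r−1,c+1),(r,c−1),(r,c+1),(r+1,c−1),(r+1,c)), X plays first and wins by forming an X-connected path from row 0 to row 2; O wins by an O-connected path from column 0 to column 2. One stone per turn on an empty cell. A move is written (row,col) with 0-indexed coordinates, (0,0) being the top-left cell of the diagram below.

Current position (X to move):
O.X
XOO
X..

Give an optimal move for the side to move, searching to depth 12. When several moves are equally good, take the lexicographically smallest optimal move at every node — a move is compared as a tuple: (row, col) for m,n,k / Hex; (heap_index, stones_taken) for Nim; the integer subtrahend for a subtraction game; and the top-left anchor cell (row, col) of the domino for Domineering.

ply 1, X at O.X/XOO/X.. | (0,1)=+1→OXX/XOO/X..*; (2,1)=-1→O.X/XOO/XX.; (2,2)=-1→O.X/XOO/X.X
ply 2: OXX/XOO/X.. is terminal -1 (O); from O.X/XOO/X.. depth 12

X's best at [O.X/XOO/X..]: (0,1)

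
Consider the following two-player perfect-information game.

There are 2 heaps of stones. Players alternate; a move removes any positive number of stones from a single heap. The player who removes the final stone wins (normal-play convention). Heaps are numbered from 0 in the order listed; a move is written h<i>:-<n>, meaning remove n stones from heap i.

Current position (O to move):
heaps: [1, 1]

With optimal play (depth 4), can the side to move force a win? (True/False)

[(1,1)] O move#1: h0:-1:-1/(0,1)*, h1:-1:-1/(1,0)
[(0,1)] X move#2: h1:-1:+1/(0,0)*
[(0,0)] end (terminal -1, O#3); searched (1,1) to 4

O winning at [(1,1)]: False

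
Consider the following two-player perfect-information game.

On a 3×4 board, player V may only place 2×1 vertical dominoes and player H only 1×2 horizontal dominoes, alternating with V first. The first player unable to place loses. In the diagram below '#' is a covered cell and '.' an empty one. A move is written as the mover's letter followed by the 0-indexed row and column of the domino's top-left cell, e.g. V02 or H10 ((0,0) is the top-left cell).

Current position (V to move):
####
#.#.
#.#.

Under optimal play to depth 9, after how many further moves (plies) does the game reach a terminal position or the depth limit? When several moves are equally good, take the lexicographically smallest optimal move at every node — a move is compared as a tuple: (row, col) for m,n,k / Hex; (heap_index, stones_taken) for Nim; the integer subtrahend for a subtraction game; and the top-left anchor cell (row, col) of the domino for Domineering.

[####/#.#./#.#.] V move#1: V11:+1/####/###./###.*, V13:+1/####/#.##/#.##
[####/###./###.] end (terminal -1, H#2); searched ####/#.#./#.#. to 9

PV length from [####/#.#./#.#.]: 1 ply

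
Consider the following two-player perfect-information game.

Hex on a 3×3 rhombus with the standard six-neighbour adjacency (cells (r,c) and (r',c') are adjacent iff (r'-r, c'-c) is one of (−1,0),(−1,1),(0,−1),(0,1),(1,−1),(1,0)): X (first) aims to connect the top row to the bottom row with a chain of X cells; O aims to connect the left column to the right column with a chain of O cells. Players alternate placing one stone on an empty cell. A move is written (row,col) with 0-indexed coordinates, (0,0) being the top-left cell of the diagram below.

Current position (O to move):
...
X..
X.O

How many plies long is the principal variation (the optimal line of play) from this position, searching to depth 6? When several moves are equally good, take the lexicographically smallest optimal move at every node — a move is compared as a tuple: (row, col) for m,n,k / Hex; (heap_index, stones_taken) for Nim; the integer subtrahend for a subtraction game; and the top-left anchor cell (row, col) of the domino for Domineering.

PV length from [.../X../X.O]: 2 plies

[.../X../X.O] O move#1: (0,0):-1/O../X../X.O*, (0,1):-1/.O./X../X.O, (0,2):-1/..O/X../X.O, (1,1):-1/.../XO./X.O, (1,2):-1/.../X.O/X.O, (2,1):-1/.../X../XOO
[O../X../X.O] X move#2: (0,1):+1/OX./X../X.O*, (0,2):+1/O.X/X../X.O, (1,1):+1/O../XX./X.O, (1,2):+1/O../X.X/X.O, (2,1):+1/O../X../XXO
[OX./X../X.O] end (terminal -1, O#3); searched .../X../X.O to 6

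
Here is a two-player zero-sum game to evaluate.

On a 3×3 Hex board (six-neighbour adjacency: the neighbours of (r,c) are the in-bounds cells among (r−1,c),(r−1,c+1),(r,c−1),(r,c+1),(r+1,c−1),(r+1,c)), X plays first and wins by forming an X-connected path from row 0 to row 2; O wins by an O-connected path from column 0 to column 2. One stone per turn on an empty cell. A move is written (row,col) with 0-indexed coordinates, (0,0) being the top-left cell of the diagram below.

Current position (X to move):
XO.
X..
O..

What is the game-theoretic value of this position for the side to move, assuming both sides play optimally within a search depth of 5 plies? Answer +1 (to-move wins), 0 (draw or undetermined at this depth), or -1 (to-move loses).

value(XO./X../O.., X) = +1

[XO./X../O..] X move#1: (0,2):-1/XOX/X../O.., (1,1):-1/XO./XX./O.., (1,2):+1/XO./X.X/O..*, (2,1):-1/XO./X../OX., (2,2):-1/XO./X../O.X
[XO./X.X/O..] O move#2: (0,2):-1/XOO/X.X/O..*, (1,1):-1/XO./XOX/O.., (2,1):-1/XO./X.X/OO., (2,2):-1/XO./X.X/O.O
[XOO/X.X/O..] X move#3: (1,1):+1/XOO/XXX/O..*, (2,1):-1/XOO/X.X/OX., (2,2):-1/XOO/X.X/O.X
[XOO/XXX/O..] O move#4: (2,1):-1/XOO/XXX/OO.*, (2,2):-1/XOO/XXX/O.O
[XOO/XXX/OO.] X move#5: (2,2):+1/XOO/XXX/OOX*
[XOO/XXX/OOX] end (terminal -1, O#6); searched XO./X../O.. to 5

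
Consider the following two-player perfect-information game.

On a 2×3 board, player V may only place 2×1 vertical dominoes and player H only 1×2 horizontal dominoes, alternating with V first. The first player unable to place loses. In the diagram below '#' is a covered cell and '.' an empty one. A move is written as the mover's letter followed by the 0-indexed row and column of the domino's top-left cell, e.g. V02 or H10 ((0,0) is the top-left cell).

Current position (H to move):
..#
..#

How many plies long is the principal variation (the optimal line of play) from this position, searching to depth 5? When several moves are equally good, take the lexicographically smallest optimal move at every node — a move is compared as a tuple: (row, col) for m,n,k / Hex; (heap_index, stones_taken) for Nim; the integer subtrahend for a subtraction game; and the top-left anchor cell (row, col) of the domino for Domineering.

[..#/..#] H move#1: H00:+1/###/..#*, H10:+1/..#/###
[###/..#] end (terminal -1, V#2); searched ..#/..# to 5

PV length from [..#/..#]: 1 ply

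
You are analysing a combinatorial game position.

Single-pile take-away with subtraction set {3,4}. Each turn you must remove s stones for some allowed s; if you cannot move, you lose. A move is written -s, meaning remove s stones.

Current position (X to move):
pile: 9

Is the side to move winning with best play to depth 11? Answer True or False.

[9] X move#1: -3:-1/6*, -4:-1/5
[6] O move#2: -3:-1/3, -4:+1/2*
[2] end (terminal -1, X#3); searched 9 to 11

X winning at [9]: False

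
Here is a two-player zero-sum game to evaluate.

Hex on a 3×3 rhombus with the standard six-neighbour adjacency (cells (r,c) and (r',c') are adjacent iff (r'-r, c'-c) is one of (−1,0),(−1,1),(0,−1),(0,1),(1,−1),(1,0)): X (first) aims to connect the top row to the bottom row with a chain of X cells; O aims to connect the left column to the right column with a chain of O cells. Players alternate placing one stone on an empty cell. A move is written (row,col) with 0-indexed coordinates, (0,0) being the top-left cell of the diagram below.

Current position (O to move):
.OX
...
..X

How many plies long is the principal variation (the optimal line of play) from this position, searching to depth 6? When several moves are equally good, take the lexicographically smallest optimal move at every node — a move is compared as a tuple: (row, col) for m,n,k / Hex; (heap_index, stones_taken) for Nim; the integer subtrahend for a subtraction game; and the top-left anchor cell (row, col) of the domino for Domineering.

PV length from [.OX/.../..X]: 4 plies

[.OX/.../..X] O move#1: (0,0):-1/OOX/.../..X*, (1,0):-1/.OX/O../..X, (1,1):-1/.OX/.O./..X, (1,2):-1/.OX/..O/..X, (2,0):-1/.OX/.../O.X, (2,1):-1/.OX/.../.OX
[OOX/.../..X] X move#2: (1,0):+1/OOX/X../..X*, (1,1):+1/OOX/.X./..X, (1,2):+1/OOX/..X/..X, (2,0):+1/OOX/.../X.X, (2,1):+1/OOX/.../.XX
[OOX/X../..X] O move#3: (1,1):-1/OOX/XO./..X*, (1,2):-1/OOX/X.O/..X, (2,0):-1/OOX/X../O.X, (2,1):-1/OOX/X../.OX
[OOX/XO./..X] X move#4: (1,2):+1/OOX/XOX/..X*, (2,0):-1/OOX/XO./X.X, (2,1):-1/OOX/XO./.XX
[OOX/XOX/..X] end (terminal -1, O#5); searched .OX/.../..X to 6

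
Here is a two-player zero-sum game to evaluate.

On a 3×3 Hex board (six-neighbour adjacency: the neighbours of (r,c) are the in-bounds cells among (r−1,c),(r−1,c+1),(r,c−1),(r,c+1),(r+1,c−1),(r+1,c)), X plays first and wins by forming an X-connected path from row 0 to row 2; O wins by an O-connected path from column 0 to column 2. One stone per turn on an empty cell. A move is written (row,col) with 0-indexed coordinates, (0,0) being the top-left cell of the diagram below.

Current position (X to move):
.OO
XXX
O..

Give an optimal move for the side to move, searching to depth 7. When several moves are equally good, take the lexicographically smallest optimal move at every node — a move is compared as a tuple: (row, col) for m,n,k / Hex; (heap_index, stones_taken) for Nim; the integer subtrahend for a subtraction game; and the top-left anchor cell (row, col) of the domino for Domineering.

ply 1, X at .OO/XXX/O.. | (0,0)=+1→XOO/XXX/O..*; (2,1)=-1→.OO/XXX/OX.; (2,2)=-1→.OO/XXX/O.X
ply 2, O at XOO/XXX/O.. | (2,1)=-1→XOO/XXX/OO.*; (2,2)=-1→XOO/XXX/O.O
ply 3, X at XOO/XXX/OO. | (2,2)=+1→XOO/XXX/OOX*
ply 4: XOO/XXX/OOX is terminal -1 (O); from .OO/XXX/O.. depth 7

X's best at [.OO/XXX/O..]: (0,0)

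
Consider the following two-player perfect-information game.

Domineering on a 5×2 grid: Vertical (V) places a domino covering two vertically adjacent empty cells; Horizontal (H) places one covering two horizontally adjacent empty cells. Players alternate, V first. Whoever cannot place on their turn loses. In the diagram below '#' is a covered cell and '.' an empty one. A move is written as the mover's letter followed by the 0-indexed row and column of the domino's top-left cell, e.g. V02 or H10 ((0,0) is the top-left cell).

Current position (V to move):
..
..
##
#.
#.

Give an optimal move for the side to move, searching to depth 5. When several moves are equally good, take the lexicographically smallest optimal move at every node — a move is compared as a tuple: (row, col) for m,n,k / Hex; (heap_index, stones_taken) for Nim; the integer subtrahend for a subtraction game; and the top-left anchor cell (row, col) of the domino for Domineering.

p1 V@[../../##/#./#.]: V00[#./#./##/#./#.]+1* V01[.#/.#/##/#./#.]+1 V31[../../##/##/##]-1
p2 H@[#./#./##/#./#.] terminal -1; root [../../##/#./#.] d5

V's best at [../../##/#./#.]: V00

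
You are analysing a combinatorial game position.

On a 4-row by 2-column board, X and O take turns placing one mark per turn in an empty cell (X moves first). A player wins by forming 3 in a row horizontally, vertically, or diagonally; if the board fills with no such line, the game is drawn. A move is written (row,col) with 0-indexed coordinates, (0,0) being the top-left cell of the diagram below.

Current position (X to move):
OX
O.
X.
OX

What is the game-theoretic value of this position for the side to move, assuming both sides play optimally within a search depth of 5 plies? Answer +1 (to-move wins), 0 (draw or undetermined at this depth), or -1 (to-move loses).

p1 X@[OX/O./X./OX]: (1,1)[OX/OX/X./OX]+0* (2,1)[OX/O./XX/OX]+0
p2 O@[OX/OX/X./OX]: (2,1)[OX/OX/XO/OX]+0*
p3 X@[OX/OX/XO/OX] terminal +0; root [OX/O./X./OX] d5

value(OX/O./X./OX, X) = 0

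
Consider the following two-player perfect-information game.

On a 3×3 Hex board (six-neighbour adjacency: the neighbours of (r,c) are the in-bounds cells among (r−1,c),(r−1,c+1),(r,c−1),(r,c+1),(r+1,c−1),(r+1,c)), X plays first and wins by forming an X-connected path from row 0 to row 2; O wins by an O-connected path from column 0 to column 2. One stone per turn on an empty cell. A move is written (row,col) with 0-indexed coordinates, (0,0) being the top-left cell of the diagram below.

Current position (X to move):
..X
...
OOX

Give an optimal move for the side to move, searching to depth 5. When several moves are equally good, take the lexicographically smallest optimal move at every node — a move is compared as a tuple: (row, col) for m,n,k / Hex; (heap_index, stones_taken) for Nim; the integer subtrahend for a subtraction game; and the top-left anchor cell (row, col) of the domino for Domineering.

ply 1, X at ..X/.../OOX | (0,0)=-1→X.X/.../OOX; (0,1)=-1→.XX/.../OOX; (1,0)=-1→..X/X../OOX; (1,1)=-1→..X/.X./OOX; (1,2)=+1→..X/..X/OOX*
ply 2: ..X/..X/OOX is terminal -1 (O); from ..X/.../OOX depth 5

X's best at [..X/.../OOX]: (1,2)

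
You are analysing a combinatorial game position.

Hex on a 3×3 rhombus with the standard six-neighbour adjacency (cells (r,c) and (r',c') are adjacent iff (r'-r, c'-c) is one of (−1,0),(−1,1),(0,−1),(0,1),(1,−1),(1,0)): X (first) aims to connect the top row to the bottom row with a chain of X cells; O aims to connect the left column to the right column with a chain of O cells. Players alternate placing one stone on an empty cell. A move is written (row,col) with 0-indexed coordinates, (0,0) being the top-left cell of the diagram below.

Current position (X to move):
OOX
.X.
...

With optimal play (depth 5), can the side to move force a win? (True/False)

X winning at [OOX/.X./...]: True

[OOX/.X./...] X move#1: (1,0):+1/OOX/XX./...*, (1,2):+1/OOX/.XX/..., (2,0):+1/OOX/.X./X.., (2,1):+1/OOX/.X./.X., (2,2):+1/OOX/.X./..X
[OOX/XX./...] O move#2: (1,2):-1/OOX/XXO/...*, (2,0):-1/OOX/XX./O.., (2,1):-1/OOX/XX./.O., (2,2):-1/OOX/XX./..O
[OOX/XXO/...] X move#3: (2,0):+1/OOX/XXO/X..*, (2,1):+1/OOX/XXO/.X., (2,2):+1/OOX/XXO/..X
[OOX/XXO/X..] end (terminal -1, O#4); searched OOX/.X./... to 5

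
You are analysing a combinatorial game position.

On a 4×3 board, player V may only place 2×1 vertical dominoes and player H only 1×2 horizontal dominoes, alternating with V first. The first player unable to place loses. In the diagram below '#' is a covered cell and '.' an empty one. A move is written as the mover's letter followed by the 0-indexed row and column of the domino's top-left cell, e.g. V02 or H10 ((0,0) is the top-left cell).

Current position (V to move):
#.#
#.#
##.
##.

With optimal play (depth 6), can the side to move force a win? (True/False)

p1 V@[#.#/#.#/##./##.]: V01[###/###/##./##.]+1* V22[#.#/#.#/###/###]+1
p2 H@[###/###/##./##.] terminal -1; root [#.#/#.#/##./##.] d6

V winning at [#.#/#.#/##./##.]: True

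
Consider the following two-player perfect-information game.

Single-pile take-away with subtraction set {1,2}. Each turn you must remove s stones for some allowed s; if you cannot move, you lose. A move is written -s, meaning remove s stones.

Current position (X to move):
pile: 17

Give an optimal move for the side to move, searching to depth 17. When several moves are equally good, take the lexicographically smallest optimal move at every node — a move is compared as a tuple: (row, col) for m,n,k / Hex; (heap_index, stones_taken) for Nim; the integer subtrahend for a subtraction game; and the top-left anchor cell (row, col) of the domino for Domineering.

X's best at [17]: -2

ply 1, X at 17 | -1=-1→16; -2=+1→15*
ply 2, O at 15 | -1=-1→14*; -2=-1→13
ply 3, X at 14 | -1=-1→13; -2=+1→12*
ply 4, O at 12 | -1=-1→11*; -2=-1→10
ply 5, X at 11 | -1=-1→10; -2=+1→9*
ply 6, O at 9 | -1=-1→8*; -2=-1→7
ply 7, X at 8 | -1=-1→7; -2=+1→6*
ply 8, O at 6 | -1=-1→5*; -2=-1→4
ply 9, X at 5 | -1=-1→4; -2=+1→3*
ply 10, O at 3 | -1=-1→2*; -2=-1→1
ply 11, X at 2 | -1=-1→1; -2=+1→0*
ply 12: 0 is terminal -1 (O); from 17 depth 17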